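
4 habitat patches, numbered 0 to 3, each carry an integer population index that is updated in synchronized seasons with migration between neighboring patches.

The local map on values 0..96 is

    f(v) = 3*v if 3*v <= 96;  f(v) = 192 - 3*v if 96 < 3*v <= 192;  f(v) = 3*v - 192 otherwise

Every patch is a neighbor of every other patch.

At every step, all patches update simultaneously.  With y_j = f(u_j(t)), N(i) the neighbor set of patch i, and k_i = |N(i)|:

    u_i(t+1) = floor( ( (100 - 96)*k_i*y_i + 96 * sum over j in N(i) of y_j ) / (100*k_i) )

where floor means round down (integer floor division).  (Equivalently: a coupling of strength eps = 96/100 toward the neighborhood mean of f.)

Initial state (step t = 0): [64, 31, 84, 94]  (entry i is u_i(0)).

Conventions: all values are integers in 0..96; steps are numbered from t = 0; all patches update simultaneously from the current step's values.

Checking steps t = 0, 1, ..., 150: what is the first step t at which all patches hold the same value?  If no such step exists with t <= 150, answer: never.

Answer: 4
Key observation: Synchronization is absorbing here: once all patches are equal they stay equal, and step 4 is the first all-equal step.

Derivation:
t=0: [64, 31, 84, 94]  (not all equal)
t=1: [77, 51, 60, 52]  (not all equal)
t=2: [29, 29, 36, 30]  (not all equal)
t=3: [87, 87, 87, 86]  (not all equal)
t=4: [68, 68, 68, 68]  (all equal)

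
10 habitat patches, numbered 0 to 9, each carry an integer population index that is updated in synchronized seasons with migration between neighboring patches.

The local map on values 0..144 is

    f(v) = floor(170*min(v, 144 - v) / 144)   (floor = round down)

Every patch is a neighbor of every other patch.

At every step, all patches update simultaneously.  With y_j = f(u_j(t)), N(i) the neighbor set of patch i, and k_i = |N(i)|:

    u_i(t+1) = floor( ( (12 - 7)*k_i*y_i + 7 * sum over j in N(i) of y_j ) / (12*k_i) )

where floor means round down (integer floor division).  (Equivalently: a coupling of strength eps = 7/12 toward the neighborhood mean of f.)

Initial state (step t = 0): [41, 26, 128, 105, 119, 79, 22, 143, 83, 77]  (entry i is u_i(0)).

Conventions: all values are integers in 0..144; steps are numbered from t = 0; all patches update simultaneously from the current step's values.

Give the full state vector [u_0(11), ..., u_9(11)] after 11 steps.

Answer: [73, 73, 73, 73, 73, 73, 73, 73, 73, 73]

Derivation:
t=0: [41, 26, 128, 105, 119, 79, 22, 143, 83, 77]
t=1: [44, 38, 33, 43, 37, 54, 36, 27, 52, 55]
t=2: [49, 47, 44, 49, 46, 53, 46, 42, 53, 54]
t=3: [56, 55, 54, 56, 55, 58, 55, 53, 58, 58]
t=4: [65, 64, 64, 65, 64, 66, 64, 64, 66, 66]
t=5: [75, 75, 75, 75, 75, 76, 75, 75, 76, 76]
t=6: [80, 80, 80, 80, 80, 80, 80, 80, 80, 80]
t=7: [75, 75, 75, 75, 75, 75, 75, 75, 75, 75]
t=8: [81, 81, 81, 81, 81, 81, 81, 81, 81, 81]
t=9: [74, 74, 74, 74, 74, 74, 74, 74, 74, 74]
t=10: [82, 82, 82, 82, 82, 82, 82, 82, 82, 82]
t=11: [73, 73, 73, 73, 73, 73, 73, 73, 73, 73]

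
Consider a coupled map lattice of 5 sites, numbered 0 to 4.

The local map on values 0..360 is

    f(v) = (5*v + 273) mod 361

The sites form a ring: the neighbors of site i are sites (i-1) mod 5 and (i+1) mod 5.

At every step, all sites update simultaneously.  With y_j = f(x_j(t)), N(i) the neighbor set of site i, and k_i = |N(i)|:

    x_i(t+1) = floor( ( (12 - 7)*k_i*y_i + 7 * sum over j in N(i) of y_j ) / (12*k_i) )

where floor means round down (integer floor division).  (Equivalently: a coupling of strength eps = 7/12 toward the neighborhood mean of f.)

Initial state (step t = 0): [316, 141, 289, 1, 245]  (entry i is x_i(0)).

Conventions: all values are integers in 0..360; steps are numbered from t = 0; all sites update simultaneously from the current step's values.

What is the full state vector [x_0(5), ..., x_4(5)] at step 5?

Answer: [159, 93, 119, 197, 231]

Derivation:
t=0: [316, 141, 289, 1, 245]
t=1: [110, 200, 269, 211, 117]
t=2: [137, 159, 199, 192, 157]
t=3: [297, 266, 221, 214, 252]
t=4: [203, 243, 245, 220, 204]
t=5: [159, 93, 119, 197, 231]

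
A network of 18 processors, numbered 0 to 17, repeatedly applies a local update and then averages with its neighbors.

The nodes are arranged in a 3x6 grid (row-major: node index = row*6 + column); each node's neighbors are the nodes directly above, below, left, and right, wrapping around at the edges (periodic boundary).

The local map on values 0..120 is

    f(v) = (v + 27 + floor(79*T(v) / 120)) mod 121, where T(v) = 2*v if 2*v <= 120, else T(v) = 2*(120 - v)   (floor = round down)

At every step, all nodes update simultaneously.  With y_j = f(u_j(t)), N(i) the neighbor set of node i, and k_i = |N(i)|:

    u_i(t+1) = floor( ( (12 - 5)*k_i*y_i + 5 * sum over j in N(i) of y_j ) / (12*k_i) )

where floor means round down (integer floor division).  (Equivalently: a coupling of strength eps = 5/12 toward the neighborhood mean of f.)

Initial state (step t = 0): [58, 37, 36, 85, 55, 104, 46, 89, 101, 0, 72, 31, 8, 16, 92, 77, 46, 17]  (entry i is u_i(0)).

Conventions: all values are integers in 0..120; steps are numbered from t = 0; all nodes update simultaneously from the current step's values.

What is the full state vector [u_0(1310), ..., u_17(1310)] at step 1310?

Simulating step by step:
t=0: [58, 37, 36, 85, 55, 104, 46, 89, 101, 0, 72, 31, 8, 16, 92, 77, 46, 17]
t=1: [44, 91, 86, 43, 31, 42, 29, 43, 40, 31, 41, 72, 45, 60, 45, 34, 25, 57]
t=2: [18, 30, 38, 38, 66, 20, 61, 33, 84, 81, 33, 37, 25, 32, 37, 81, 74, 36]
t=3: [70, 96, 104, 91, 59, 77, 63, 89, 59, 52, 84, 99, 82, 100, 95, 53, 53, 96]
t=4: [39, 33, 32, 33, 38, 38, 40, 36, 37, 29, 34, 34, 37, 33, 33, 29, 30, 33]
t=5: [115, 104, 102, 102, 110, 112, 115, 109, 107, 97, 103, 107, 111, 104, 102, 96, 99, 104]
t=6: [27, 30, 30, 31, 29, 28, 27, 29, 30, 32, 31, 29, 28, 30, 31, 32, 31, 30]
t=7: [90, 95, 96, 98, 94, 91, 90, 94, 96, 99, 97, 93, 91, 95, 97, 100, 97, 94]
t=8: [34, 33, 32, 32, 33, 34, 34, 33, 33, 32, 33, 34, 34, 33, 32, 32, 33, 34]
t=9: [104, 103, 101, 101, 103, 104, 104, 103, 102, 101, 103, 104, 104, 103, 101, 101, 103, 104]
t=10: [31, 31, 31, 31, 31, 31, 31, 31, 31, 31, 31, 31, 31, 31, 31, 31, 31, 31]
t=11: [98, 98, 98, 98, 98, 98, 98, 98, 98, 98, 98, 98, 98, 98, 98, 98, 98, 98]
t=12: [32, 32, 32, 32, 32, 32, 32, 32, 32, 32, 32, 32, 32, 32, 32, 32, 32, 32]
t=13: [101, 101, 101, 101, 101, 101, 101, 101, 101, 101, 101, 101, 101, 101, 101, 101, 101, 101]
t=14: [32, 32, 32, 32, 32, 32, 32, 32, 32, 32, 32, 32, 32, 32, 32, 32, 32, 32]

Answer: [32, 32, 32, 32, 32, 32, 32, 32, 32, 32, 32, 32, 32, 32, 32, 32, 32, 32]
Key observation: The state at step 12, [32, 32, 32, 32, 32, 32, 32, 32, 32, 32, 32, 32, 32, 32, 32, 32, 32, 32], reappears at step 14: the system is in a cycle of period 2 from step 12 on.  Therefore the state at step 1310 equals the state at step 12 + ((1310 - 12) mod 2) = 12, which is [32, 32, 32, 32, 32, 32, 32, 32, 32, 32, 32, 32, 32, 32, 32, 32, 32, 32].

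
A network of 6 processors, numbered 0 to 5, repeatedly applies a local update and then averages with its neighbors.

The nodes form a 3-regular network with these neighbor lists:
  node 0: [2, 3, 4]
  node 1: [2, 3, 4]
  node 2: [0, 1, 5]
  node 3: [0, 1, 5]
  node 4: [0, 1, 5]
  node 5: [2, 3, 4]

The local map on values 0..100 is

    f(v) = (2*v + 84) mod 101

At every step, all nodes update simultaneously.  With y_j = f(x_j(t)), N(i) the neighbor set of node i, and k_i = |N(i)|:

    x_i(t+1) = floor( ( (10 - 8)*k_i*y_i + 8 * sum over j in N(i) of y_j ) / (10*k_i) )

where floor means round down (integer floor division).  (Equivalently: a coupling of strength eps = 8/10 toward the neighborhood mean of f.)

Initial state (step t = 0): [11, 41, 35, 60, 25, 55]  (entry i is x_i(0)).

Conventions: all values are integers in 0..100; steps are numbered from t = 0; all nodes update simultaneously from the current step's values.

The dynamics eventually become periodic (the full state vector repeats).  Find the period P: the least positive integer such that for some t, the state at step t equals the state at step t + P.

Answer: 13
Key observation: The state at step 71, [55, 55, 37, 37, 37, 55], reappears at step 84 — and no state repeats earlier — so the cycle the system enters has period 13.

Derivation:
t=0: [11, 41, 35, 60, 25, 55]
t=1: [24, 36, 54, 43, 50, 42]
t=2: [71, 75, 59, 54, 57, 78]
t=3: [54, 56, 25, 43, 44, 57]
t=4: [64, 65, 82, 89, 89, 65]
t=5: [46, 46, 18, 21, 21, 46]
t=6: [33, 33, 63, 65, 65, 33]
t=7: [18, 18, 40, 41, 41, 18]
t=8: [55, 55, 27, 28, 28, 55]
t=9: [49, 49, 81, 82, 82, 49]
t=10: [52, 52, 73, 74, 74, 52]
t=11: [40, 40, 75, 75, 75, 40]
t=12: [38, 38, 56, 56, 56, 38]
t=13: [87, 87, 66, 66, 66, 87]
t=14: [22, 22, 47, 47, 47, 22]
t=15: [67, 67, 37, 37, 37, 67]
t=16: [48, 48, 24, 24, 24, 48]
t=17: [40, 40, 69, 69, 69, 40]
t=18: [28, 28, 54, 54, 54, 28]
t=19: [80, 80, 49, 49, 49, 80]
t=20: [73, 73, 49, 49, 49, 73]
t=21: [70, 70, 38, 38, 38, 70]
t=22: [51, 51, 29, 29, 29, 51]
t=23: [49, 49, 76, 76, 76, 49]
t=24: [43, 43, 71, 71, 71, 43]
t=25: [33, 33, 60, 60, 60, 33]
t=26: [11, 11, 39, 39, 39, 11]
t=27: [49, 49, 16, 16, 16, 49]
t=28: [28, 28, 67, 67, 67, 28]
t=29: [20, 20, 34, 34, 34, 20]
t=30: [45, 45, 28, 28, 28, 45]
t=31: [45, 45, 66, 66, 66, 45]
t=32: [25, 25, 61, 61, 61, 25]
t=33: [9, 9, 27, 27, 27, 9]
t=34: [29, 29, 8, 8, 8, 29]
t=35: [88, 88, 52, 52, 52, 88]
t=36: [81, 81, 63, 63, 63, 81]
t=37: [15, 15, 36, 36, 36, 15]
t=38: [46, 46, 21, 21, 21, 46]
t=39: [35, 35, 65, 65, 65, 35]
t=40: [20, 20, 44, 44, 44, 20]
t=41: [61, 61, 32, 32, 32, 61]
t=42: [38, 38, 12, 12, 12, 38]
t=43: [17, 17, 48, 48, 48, 17]
t=44: [66, 66, 29, 29, 29, 66]
t=45: [35, 35, 19, 19, 19, 35]
t=46: [27, 27, 46, 46, 46, 27]
t=47: [67, 67, 44, 44, 44, 67]
t=48: [60, 60, 27, 27, 27, 60]
t=49: [30, 30, 9, 9, 9, 30]
t=50: [9, 9, 34, 34, 34, 9]
t=51: [41, 41, 11, 11, 11, 41]
t=52: [17, 17, 53, 53, 53, 17]
t=53: [74, 74, 31, 31, 31, 74]
t=54: [42, 42, 33, 33, 33, 42]
t=55: [52, 52, 63, 63, 63, 52]
t=56: [23, 23, 71, 71, 71, 23]
t=57: [25, 25, 28, 28, 28, 25]
t=58: [37, 37, 34, 34, 34, 37]
t=59: [52, 52, 55, 55, 55, 52]
t=60: [91, 91, 88, 88, 88, 91]
t=61: [59, 59, 62, 62, 62, 59]
t=62: [4, 4, 1, 1, 1, 4]
t=63: [87, 87, 90, 90, 90, 87]
t=64: [60, 60, 57, 57, 57, 60]
t=65: [78, 78, 21, 21, 21, 78]
t=66: [27, 27, 35, 35, 35, 27]
t=67: [49, 49, 40, 40, 40, 49]
t=68: [66, 66, 77, 77, 77, 66]
t=69: [31, 31, 18, 18, 18, 31]
t=70: [24, 24, 39, 39, 39, 24]
t=71: [55, 55, 37, 37, 37, 55]
t=72: [64, 64, 85, 85, 85, 64]
t=73: [43, 43, 18, 18, 18, 43]
t=74: [29, 29, 59, 59, 59, 29]
t=75: [8, 8, 32, 32, 32, 8]
t=76: [57, 57, 89, 89, 89, 57]
t=77: [67, 67, 89, 89, 89, 67]
t=78: [51, 51, 24, 24, 24, 51]
t=79: [41, 41, 74, 74, 74, 41]
t=80: [37, 37, 58, 58, 58, 37]
t=81: [90, 90, 65, 65, 65, 90]
t=82: [22, 22, 52, 52, 52, 22]
t=83: [75, 75, 39, 39, 39, 75]
t=84: [55, 55, 37, 37, 37, 55]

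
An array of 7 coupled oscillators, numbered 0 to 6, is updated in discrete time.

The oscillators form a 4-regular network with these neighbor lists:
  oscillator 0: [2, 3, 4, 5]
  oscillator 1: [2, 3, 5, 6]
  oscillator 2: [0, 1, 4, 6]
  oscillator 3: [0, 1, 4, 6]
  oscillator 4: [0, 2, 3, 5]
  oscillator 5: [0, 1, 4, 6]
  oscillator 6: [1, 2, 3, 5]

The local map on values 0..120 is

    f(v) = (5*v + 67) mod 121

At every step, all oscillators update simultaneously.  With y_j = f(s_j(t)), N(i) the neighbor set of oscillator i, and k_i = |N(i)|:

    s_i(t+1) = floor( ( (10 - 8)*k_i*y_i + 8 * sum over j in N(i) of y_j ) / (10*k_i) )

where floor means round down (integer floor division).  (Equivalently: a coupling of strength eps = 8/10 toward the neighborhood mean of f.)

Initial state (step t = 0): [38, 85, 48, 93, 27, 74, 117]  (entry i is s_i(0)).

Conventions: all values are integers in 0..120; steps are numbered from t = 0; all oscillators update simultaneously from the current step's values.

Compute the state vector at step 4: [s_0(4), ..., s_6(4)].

Answer: [95, 78, 92, 88, 95, 94, 78]

Derivation:
t=0: [38, 85, 48, 93, 27, 74, 117]
t=1: [56, 48, 43, 39, 56, 45, 48]
t=2: [64, 48, 76, 72, 64, 78, 48]
t=3: [58, 74, 52, 48, 58, 54, 74]
t=4: [95, 78, 92, 88, 95, 94, 78]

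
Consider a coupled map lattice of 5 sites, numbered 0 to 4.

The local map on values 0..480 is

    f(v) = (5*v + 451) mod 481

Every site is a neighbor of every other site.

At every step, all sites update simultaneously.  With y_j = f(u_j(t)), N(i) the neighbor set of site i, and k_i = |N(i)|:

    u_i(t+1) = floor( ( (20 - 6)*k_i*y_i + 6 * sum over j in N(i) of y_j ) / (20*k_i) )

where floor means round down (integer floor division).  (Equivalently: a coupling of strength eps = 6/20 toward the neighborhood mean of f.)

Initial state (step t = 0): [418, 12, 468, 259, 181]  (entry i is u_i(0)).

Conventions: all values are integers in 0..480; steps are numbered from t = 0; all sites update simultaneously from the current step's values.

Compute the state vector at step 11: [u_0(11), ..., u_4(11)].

Answer: [311, 189, 155, 340, 373]

Derivation:
t=0: [418, 12, 468, 259, 181]
t=1: [178, 112, 334, 283, 339]
t=2: [332, 125, 218, 359, 234]
t=3: [184, 138, 128, 268, 178]
t=4: [363, 220, 188, 325, 345]
t=5: [309, 163, 364, 191, 253]
t=6: [153, 298, 324, 385, 278]
t=7: [253, 105, 186, 377, 343]
t=8: [272, 110, 363, 359, 253]
t=9: [330, 125, 314, 302, 271]
t=10: [169, 130, 119, 82, 285]
t=11: [311, 189, 155, 340, 373]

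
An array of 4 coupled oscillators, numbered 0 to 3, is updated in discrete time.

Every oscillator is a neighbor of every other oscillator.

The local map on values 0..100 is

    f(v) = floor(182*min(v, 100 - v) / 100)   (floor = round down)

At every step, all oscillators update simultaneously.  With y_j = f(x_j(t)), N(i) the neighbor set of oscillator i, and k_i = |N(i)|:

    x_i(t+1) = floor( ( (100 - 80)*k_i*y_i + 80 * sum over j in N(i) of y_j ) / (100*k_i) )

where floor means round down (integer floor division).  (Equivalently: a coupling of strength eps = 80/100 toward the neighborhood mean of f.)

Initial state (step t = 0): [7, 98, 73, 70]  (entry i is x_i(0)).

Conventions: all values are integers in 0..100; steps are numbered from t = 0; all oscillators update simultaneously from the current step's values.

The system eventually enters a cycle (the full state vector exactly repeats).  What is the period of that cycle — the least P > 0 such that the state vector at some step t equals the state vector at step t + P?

Answer: 21
Key observation: The state at step 2, [52, 52, 52, 52], reappears at step 23 — and no state repeats earlier — so the cycle the system enters has period 21.

Derivation:
t=0: [7, 98, 73, 70]
t=1: [30, 31, 28, 27]
t=2: [52, 52, 52, 52]
t=3: [87, 87, 87, 87]
t=4: [23, 23, 23, 23]
t=5: [41, 41, 41, 41]
t=6: [74, 74, 74, 74]
t=7: [47, 47, 47, 47]
t=8: [85, 85, 85, 85]
t=9: [27, 27, 27, 27]
t=10: [49, 49, 49, 49]
t=11: [89, 89, 89, 89]
t=12: [20, 20, 20, 20]
t=13: [36, 36, 36, 36]
t=14: [65, 65, 65, 65]
t=15: [63, 63, 63, 63]
t=16: [67, 67, 67, 67]
t=17: [60, 60, 60, 60]
t=18: [72, 72, 72, 72]
t=19: [50, 50, 50, 50]
t=20: [91, 91, 91, 91]
t=21: [16, 16, 16, 16]
t=22: [29, 29, 29, 29]
t=23: [52, 52, 52, 52]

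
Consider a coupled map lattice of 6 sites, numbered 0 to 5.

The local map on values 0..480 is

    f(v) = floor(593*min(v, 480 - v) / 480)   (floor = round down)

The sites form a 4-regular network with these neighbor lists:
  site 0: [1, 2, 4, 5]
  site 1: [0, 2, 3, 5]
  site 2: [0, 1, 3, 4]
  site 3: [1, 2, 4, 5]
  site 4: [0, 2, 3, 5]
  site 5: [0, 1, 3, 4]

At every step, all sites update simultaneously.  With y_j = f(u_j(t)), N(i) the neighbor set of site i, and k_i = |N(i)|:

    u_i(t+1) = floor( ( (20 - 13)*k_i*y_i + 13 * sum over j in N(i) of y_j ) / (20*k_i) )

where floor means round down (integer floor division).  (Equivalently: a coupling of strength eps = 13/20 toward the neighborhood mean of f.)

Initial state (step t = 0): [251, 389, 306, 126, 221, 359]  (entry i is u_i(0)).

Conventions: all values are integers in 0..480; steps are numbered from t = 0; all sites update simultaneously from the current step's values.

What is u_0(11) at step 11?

Simulating step by step:
t=0: [251, 389, 306, 126, 221, 359]
t=1: [220, 169, 208, 175, 225, 185]
t=2: [252, 230, 247, 233, 254, 237]
t=3: [283, 285, 284, 286, 284, 285]
t=4: [241, 240, 241, 240, 241, 240]
t=5: [295, 295, 295, 295, 295, 295]
t=6: [228, 228, 228, 228, 228, 228]
t=7: [281, 281, 281, 281, 281, 281]
t=8: [245, 245, 245, 245, 245, 245]
t=9: [290, 290, 290, 290, 290, 290]
t=10: [234, 234, 234, 234, 234, 234]
t=11: [289, 289, 289, 289, 289, 289]

Answer: u_0(11) = 289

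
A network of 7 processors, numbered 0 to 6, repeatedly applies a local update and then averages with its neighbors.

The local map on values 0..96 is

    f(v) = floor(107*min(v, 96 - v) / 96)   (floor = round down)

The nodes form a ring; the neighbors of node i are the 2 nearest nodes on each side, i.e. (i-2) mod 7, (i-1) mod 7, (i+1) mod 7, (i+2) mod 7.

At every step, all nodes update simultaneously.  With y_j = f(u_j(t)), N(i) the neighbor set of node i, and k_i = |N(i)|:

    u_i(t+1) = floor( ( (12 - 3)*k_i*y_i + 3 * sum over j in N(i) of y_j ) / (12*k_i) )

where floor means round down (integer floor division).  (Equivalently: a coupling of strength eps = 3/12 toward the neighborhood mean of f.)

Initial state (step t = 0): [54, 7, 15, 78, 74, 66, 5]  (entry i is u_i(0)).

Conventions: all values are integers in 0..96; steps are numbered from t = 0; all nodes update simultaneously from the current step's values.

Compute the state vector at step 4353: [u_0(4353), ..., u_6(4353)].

Simulating step by step:
t=0: [54, 7, 15, 78, 74, 66, 5]
t=1: [38, 10, 18, 20, 22, 30, 10]
t=2: [36, 14, 21, 22, 23, 30, 15]
t=3: [35, 17, 23, 24, 24, 31, 19]
t=4: [35, 20, 25, 25, 26, 32, 23]
t=5: [36, 23, 27, 27, 28, 33, 26]
t=6: [37, 26, 30, 30, 31, 35, 29]
t=7: [39, 29, 33, 33, 34, 38, 32]
t=8: [41, 33, 36, 36, 37, 40, 35]
t=9: [43, 37, 40, 40, 40, 43, 39]
t=10: [46, 41, 44, 44, 44, 46, 43]
t=11: [50, 46, 48, 48, 49, 50, 47]
t=12: [51, 51, 52, 52, 52, 51, 51]
t=13: [49, 49, 49, 49, 49, 49, 49]
t=14: [52, 52, 52, 52, 52, 52, 52]
t=15: [49, 49, 49, 49, 49, 49, 49]

Answer: [49, 49, 49, 49, 49, 49, 49]
Key observation: The state at step 13, [49, 49, 49, 49, 49, 49, 49], reappears at step 15: the system is in a cycle of period 2 from step 13 on.  Therefore the state at step 4353 equals the state at step 13 + ((4353 - 13) mod 2) = 13, which is [49, 49, 49, 49, 49, 49, 49].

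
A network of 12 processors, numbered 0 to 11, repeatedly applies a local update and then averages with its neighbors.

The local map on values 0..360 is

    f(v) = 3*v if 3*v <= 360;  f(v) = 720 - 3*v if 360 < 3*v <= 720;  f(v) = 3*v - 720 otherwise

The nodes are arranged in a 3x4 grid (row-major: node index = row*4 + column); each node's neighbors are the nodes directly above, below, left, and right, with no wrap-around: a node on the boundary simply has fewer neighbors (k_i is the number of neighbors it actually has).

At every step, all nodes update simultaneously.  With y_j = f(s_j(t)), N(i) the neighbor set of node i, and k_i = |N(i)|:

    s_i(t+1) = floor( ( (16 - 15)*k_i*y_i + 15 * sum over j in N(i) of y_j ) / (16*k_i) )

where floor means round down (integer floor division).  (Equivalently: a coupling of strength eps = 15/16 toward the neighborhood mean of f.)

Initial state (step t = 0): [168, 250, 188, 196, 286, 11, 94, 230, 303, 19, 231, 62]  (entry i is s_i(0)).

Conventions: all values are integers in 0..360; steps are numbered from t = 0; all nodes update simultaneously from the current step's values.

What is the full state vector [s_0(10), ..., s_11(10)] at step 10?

Simulating step by step:
t=0: [168, 250, 188, 196, 286, 11, 94, 230, 303, 19, 231, 62]
t=1: [92, 128, 148, 95, 145, 120, 75, 189, 103, 81, 165, 38]
t=2: [308, 306, 281, 218, 313, 277, 251, 204, 266, 294, 195, 184]
t=3: [208, 149, 100, 112, 136, 150, 113, 90, 183, 111, 121, 124]
t=4: [280, 225, 315, 288, 187, 311, 301, 336, 313, 270, 341, 315]
t=5: [103, 177, 130, 249, 182, 125, 252, 190, 130, 235, 174, 291]
t=6: [189, 319, 99, 226, 318, 118, 242, 76, 109, 273, 76, 172]
t=7: [230, 266, 107, 248, 275, 157, 259, 93, 176, 290, 110, 226]
t=8: [87, 192, 69, 282, 153, 106, 279, 55, 131, 250, 98, 288]
t=9: [206, 254, 133, 182, 299, 149, 237, 131, 156, 295, 109, 224]
t=10: [109, 220, 90, 314, 207, 109, 293, 92, 176, 276, 89, 309]

Answer: [109, 220, 90, 314, 207, 109, 293, 92, 176, 276, 89, 309]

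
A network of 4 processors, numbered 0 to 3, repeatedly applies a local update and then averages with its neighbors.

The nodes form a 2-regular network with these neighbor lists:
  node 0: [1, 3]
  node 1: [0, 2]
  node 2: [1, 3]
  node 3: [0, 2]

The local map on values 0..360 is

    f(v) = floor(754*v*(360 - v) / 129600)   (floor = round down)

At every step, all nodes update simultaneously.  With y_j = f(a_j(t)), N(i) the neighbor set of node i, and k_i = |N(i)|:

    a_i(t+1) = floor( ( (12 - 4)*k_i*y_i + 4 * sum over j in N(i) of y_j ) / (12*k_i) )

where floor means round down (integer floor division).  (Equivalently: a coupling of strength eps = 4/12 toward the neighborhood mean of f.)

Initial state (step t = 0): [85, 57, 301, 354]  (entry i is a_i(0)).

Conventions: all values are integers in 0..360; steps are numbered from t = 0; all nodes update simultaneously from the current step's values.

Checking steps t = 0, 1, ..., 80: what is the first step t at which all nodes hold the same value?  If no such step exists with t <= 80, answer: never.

Answer: 5
Key observation: Synchronization is absorbing here: once all nodes are equal they stay equal, and step 5 is the first all-equal step.

Derivation:
t=0: [85, 57, 301, 354]  (not all equal)
t=1: [108, 106, 87, 47]  (not all equal)
t=2: [145, 153, 132, 106]  (not all equal)
t=3: [177, 182, 173, 163]  (not all equal)
t=4: [187, 188, 187, 186]  (not all equal)
t=5: [188, 188, 188, 188]  (all equal)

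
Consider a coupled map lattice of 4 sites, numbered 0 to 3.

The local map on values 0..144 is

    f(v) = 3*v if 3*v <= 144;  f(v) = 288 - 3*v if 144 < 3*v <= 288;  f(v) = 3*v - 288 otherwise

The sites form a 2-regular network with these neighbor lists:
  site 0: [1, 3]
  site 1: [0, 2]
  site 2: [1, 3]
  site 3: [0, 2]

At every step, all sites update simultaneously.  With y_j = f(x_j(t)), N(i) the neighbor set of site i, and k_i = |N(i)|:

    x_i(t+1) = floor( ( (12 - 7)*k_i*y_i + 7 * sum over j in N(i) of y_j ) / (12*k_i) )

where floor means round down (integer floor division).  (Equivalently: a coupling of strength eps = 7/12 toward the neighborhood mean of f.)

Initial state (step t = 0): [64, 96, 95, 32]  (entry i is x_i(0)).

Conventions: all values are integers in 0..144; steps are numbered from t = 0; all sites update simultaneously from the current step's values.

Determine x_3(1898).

Simulating step by step:
t=0: [64, 96, 95, 32]
t=1: [68, 28, 29, 68]
t=2: [84, 84, 85, 84]
t=3: [36, 35, 34, 35]
t=4: [106, 105, 103, 105]
t=5: [28, 26, 24, 26]
t=6: [80, 78, 75, 78]
t=7: [51, 54, 57, 54]
t=8: [129, 126, 122, 126]
t=9: [93, 89, 85, 89]
t=10: [16, 21, 26, 21]
t=11: [56, 63, 69, 63]
t=12: [107, 99, 91, 99]
t=13: [19, 17, 11, 17]
t=14: [53, 47, 43, 47]
t=15: [136, 134, 136, 134]
t=16: [116, 117, 116, 117]
t=17: [61, 61, 61, 61]
t=18: [105, 105, 105, 105]
t=19: [27, 27, 27, 27]
t=20: [81, 81, 81, 81]
t=21: [45, 45, 45, 45]
t=22: [135, 135, 135, 135]
t=23: [117, 117, 117, 117]
t=24: [63, 63, 63, 63]
t=25: [99, 99, 99, 99]
t=26: [9, 9, 9, 9]
t=27: [27, 27, 27, 27]

Answer: x_3(1898) = 9
Key observation: The state at step 19, [27, 27, 27, 27], reappears at step 27: the system is in a cycle of period 8 from step 19 on.  Therefore the state at step 1898 equals the state at step 19 + ((1898 - 19) mod 8) = 26, which is [9, 9, 9, 9].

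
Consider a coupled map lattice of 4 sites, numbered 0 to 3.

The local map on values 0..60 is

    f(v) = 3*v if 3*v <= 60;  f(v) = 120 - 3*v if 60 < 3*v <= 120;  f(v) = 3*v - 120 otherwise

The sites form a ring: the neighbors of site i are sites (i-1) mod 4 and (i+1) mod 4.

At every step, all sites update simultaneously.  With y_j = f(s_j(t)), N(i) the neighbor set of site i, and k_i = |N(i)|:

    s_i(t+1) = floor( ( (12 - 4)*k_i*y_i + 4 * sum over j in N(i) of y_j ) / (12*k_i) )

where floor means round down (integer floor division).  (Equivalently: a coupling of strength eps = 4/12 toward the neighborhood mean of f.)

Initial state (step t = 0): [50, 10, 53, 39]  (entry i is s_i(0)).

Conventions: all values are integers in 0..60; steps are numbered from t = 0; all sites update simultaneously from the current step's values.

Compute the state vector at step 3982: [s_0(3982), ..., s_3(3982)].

Answer: [40, 44, 40, 44]
Key observation: The state at step 18, [40, 44, 40, 44], reappears at step 22: the system is in a cycle of period 4 from step 18 on.  Therefore the state at step 3982 equals the state at step 18 + ((3982 - 18) mod 4) = 18, which is [40, 44, 40, 44].

Derivation:
t=0: [50, 10, 53, 39]
t=1: [25, 31, 31, 13]
t=2: [41, 30, 29, 38]
t=3: [8, 26, 28, 10]
t=4: [28, 38, 36, 30]
t=5: [30, 12, 14, 28]
t=6: [32, 36, 40, 36]
t=7: [20, 12, 4, 12]
t=8: [52, 36, 20, 36]
t=9: [28, 24, 44, 24]
t=10: [40, 40, 24, 40]
t=11: [0, 8, 32, 8]
t=12: [8, 20, 24, 20]
t=13: [36, 52, 52, 52]
t=14: [20, 32, 36, 32]
t=15: [48, 28, 16, 28]
t=16: [28, 36, 44, 36]
t=17: [28, 16, 12, 16]
t=18: [40, 44, 40, 44]
t=19: [4, 8, 4, 8]
t=20: [16, 20, 16, 20]
t=21: [52, 56, 52, 56]
t=22: [40, 44, 40, 44]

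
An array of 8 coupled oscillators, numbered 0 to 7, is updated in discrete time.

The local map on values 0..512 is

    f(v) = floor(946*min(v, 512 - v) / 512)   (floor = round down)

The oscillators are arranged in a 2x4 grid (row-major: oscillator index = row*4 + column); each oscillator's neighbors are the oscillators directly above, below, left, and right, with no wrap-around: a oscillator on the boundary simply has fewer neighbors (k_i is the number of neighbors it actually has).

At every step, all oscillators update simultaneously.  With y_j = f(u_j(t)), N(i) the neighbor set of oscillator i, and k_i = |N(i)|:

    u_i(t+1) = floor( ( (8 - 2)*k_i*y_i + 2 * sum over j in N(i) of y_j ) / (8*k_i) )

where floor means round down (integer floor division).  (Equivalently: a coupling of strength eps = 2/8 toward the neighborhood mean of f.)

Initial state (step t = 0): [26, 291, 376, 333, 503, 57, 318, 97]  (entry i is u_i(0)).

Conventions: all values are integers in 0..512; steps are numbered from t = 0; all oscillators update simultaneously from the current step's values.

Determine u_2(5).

Simulating step by step:
t=0: [26, 291, 376, 333, 503, 57, 318, 97]
t=1: [89, 339, 279, 301, 31, 143, 313, 220]
t=2: [170, 310, 412, 396, 96, 259, 366, 399]
t=3: [304, 360, 209, 209, 230, 418, 273, 216]
t=4: [376, 288, 381, 387, 387, 225, 410, 402]
t=5: [268, 385, 250, 228, 255, 380, 212, 204]

Answer: u_2(5) = 250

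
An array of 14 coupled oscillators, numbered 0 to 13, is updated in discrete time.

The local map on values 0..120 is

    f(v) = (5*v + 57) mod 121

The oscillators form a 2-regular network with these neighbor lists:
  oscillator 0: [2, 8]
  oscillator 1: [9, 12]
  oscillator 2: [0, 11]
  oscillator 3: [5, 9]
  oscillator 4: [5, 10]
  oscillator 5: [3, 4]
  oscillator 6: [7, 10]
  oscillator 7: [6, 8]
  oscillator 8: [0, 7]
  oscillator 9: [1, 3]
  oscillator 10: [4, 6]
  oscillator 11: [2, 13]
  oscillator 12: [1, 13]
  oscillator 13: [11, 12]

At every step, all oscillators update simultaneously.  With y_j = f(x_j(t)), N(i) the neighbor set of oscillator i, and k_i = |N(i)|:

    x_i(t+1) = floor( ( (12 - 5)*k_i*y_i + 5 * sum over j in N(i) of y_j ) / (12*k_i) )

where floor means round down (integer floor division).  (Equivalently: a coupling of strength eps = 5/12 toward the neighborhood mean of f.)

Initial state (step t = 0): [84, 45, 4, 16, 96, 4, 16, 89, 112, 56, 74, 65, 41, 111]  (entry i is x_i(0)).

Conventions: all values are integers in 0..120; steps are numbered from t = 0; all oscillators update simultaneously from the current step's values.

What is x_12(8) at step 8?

Answer: x_12(8) = 66

Derivation:
t=0: [84, 45, 4, 16, 96, 4, 16, 89, 112, 56, 74, 65, 41, 111]
t=1: [85, 47, 72, 45, 60, 59, 26, 16, 34, 67, 51, 28, 21, 12]
t=2: [102, 43, 72, 52, 104, 96, 56, 45, 89, 35, 78, 79, 58, 92]
t=3: [63, 62, 67, 77, 82, 65, 81, 46, 36, 86, 88, 70, 74, 59]
t=4: [35, 16, 27, 50, 67, 49, 69, 71, 78, 19, 49, 54, 61, 86]
t=5: [97, 40, 82, 56, 41, 54, 45, 54, 82, 34, 49, 65, 73, 44]
t=6: [77, 43, 76, 95, 41, 73, 53, 79, 90, 84, 47, 40, 44, 36]
t=7: [66, 48, 62, 64, 34, 48, 75, 73, 48, 82, 50, 48, 50, 78]
t=8: [26, 67, 18, 41, 86, 57, 66, 60, 49, 75, 74, 50, 66, 74]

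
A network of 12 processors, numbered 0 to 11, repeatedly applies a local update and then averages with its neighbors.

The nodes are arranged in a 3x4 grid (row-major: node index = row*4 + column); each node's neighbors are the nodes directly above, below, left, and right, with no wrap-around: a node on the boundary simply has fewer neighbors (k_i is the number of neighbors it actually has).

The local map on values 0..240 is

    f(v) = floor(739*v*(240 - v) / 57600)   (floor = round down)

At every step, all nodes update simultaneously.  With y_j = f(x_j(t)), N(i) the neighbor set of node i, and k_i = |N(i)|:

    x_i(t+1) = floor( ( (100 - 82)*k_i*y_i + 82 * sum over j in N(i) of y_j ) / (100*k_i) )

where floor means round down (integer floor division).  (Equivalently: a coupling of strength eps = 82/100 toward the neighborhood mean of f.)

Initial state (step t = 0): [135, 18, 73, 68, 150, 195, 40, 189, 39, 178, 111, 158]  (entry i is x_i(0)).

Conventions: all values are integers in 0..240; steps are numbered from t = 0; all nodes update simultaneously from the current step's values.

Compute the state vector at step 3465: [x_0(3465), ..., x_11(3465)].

Simulating step by step:
t=0: [135, 18, 73, 68, 150, 195, 40, 189, 39, 178, 111, 158]
t=1: [124, 131, 110, 141, 138, 115, 136, 136, 146, 133, 144, 155]
t=2: [181, 183, 181, 181, 181, 181, 181, 177, 180, 179, 177, 177]
t=3: [135, 136, 135, 139, 137, 136, 139, 139, 138, 139, 140, 143]
t=4: [181, 181, 180, 180, 180, 180, 180, 179, 180, 180, 179, 179]
t=5: [137, 137, 137, 138, 137, 137, 138, 138, 138, 138, 138, 140]
t=6: [181, 181, 180, 180, 180, 180, 180, 179, 180, 180, 179, 179]

Answer: [137, 137, 137, 138, 137, 137, 138, 138, 138, 138, 138, 140]
Key observation: The state at step 4, [181, 181, 180, 180, 180, 180, 180, 179, 180, 180, 179, 179], reappears at step 6: the system is in a cycle of period 2 from step 4 on.  Therefore the state at step 3465 equals the state at step 4 + ((3465 - 4) mod 2) = 5, which is [137, 137, 137, 138, 137, 137, 138, 138, 138, 138, 138, 140].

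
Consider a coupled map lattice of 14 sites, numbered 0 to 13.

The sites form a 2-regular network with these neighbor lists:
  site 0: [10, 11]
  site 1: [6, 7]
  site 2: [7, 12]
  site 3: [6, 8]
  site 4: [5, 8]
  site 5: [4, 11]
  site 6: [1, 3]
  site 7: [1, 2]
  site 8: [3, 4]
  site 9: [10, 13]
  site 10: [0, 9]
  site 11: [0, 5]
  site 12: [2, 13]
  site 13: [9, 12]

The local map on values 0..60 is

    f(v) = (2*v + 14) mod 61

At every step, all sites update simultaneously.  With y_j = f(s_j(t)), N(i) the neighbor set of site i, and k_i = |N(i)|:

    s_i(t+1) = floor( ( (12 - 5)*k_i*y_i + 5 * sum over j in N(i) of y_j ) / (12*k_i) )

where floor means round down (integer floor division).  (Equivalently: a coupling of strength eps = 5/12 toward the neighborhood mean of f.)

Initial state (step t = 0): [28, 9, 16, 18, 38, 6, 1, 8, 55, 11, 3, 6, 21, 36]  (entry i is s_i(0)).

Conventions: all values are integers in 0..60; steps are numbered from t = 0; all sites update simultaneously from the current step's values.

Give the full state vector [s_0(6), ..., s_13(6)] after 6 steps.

Answer: [25, 39, 35, 53, 40, 23, 43, 39, 54, 45, 40, 34, 44, 50]

Derivation:
t=0: [28, 9, 16, 18, 38, 6, 1, 8, 55, 11, 3, 6, 21, 36]
t=1: [14, 28, 44, 32, 22, 26, 26, 33, 17, 30, 21, 22, 47, 33]
t=2: [48, 10, 37, 20, 44, 27, 8, 21, 43, 23, 44, 43, 39, 23]
t=3: [45, 37, 33, 45, 33, 20, 35, 45, 42, 56, 46, 34, 36, 53]
t=4: [38, 29, 25, 37, 30, 39, 28, 34, 34, 24, 36, 32, 30, 40]
t=5: [25, 12, 8, 22, 18, 24, 13, 15, 20, 12, 20, 22, 15, 22]
t=6: [25, 39, 35, 53, 40, 23, 43, 39, 54, 45, 40, 34, 44, 50]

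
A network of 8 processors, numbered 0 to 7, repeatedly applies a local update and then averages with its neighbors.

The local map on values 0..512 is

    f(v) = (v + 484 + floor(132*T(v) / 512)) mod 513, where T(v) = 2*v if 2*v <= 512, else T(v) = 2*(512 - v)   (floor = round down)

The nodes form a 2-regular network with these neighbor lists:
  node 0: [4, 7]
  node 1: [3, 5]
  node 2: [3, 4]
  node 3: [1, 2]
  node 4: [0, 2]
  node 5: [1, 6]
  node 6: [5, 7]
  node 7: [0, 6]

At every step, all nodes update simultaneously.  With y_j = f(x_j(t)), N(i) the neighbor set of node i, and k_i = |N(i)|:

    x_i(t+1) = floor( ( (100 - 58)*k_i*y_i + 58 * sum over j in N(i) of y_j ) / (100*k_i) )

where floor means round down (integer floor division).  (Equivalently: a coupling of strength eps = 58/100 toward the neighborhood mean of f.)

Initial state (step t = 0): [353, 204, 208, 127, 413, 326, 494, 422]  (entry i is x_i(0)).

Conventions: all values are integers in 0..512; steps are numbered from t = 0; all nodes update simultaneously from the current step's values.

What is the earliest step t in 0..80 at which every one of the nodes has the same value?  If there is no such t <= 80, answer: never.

Answer: 9
Key observation: Synchronization is absorbing here: once all nodes are equal they stay equal, and step 9 is the first all-equal step.

Derivation:
t=0: [353, 204, 208, 127, 413, 326, 494, 422]  (not all equal)
t=1: [423, 278, 293, 232, 383, 383, 440, 439]  (not all equal)
t=2: [435, 370, 373, 351, 412, 413, 439, 444]  (not all equal)
t=3: [443, 417, 417, 410, 431, 432, 444, 447]  (not all equal)
t=4: [447, 437, 437, 434, 442, 443, 448, 450]  (not all equal)
t=5: [450, 446, 446, 445, 448, 449, 451, 451]  (not all equal)
t=6: [452, 451, 451, 450, 451, 452, 452, 452]  (not all equal)
t=7: [453, 452, 452, 452, 453, 453, 453, 453]  (not all equal)
t=8: [454, 453, 453, 453, 453, 453, 454, 454]  (not all equal)
t=9: [454, 454, 454, 454, 454, 454, 454, 454]  (all equal)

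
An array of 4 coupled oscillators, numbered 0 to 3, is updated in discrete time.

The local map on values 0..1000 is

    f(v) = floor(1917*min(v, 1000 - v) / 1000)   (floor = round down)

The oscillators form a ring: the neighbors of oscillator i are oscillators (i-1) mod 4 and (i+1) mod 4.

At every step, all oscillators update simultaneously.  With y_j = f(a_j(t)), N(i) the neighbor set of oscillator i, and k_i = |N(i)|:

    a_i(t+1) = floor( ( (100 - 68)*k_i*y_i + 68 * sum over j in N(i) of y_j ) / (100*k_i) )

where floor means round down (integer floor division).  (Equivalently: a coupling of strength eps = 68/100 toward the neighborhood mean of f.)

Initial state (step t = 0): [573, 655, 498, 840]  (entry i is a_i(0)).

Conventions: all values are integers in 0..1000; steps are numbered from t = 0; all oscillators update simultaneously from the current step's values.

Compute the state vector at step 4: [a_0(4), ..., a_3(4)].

Answer: [443, 472, 433, 499]

Derivation:
t=0: [573, 655, 498, 840]
t=1: [590, 814, 634, 700]
t=2: [567, 619, 540, 689]
t=3: [716, 815, 732, 772]
t=4: [443, 472, 433, 499]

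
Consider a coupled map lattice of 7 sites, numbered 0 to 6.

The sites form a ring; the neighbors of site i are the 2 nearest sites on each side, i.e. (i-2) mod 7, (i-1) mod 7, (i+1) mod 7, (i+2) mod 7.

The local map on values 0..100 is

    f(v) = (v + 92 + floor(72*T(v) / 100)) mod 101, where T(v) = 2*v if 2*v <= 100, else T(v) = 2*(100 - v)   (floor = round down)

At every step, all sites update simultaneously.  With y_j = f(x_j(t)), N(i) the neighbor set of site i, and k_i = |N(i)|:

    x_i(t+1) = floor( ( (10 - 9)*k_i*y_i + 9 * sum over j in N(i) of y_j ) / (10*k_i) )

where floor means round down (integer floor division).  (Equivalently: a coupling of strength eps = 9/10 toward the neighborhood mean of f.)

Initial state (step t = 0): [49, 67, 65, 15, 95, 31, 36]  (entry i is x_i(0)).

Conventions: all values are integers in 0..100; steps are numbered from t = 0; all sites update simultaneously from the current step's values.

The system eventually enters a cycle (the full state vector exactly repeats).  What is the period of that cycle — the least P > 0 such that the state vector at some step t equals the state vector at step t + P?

Answer: 2
Key observation: The state at step 10, [93, 93, 93, 93, 93, 93, 93], reappears at step 12 — and no state repeats earlier — so the cycle the system enters has period 2.

Derivation:
t=0: [49, 67, 65, 15, 95, 31, 36]
t=1: [35, 27, 30, 40, 48, 53, 46]
t=2: [37, 57, 57, 39, 37, 39, 33]
t=3: [47, 56, 58, 49, 64, 80, 64]
t=4: [27, 6, 6, 28, 27, 15, 26]
t=5: [26, 39, 40, 26, 38, 53, 37]
t=6: [65, 70, 71, 65, 60, 62, 60]
t=7: [4, 4, 4, 4, 5, 6, 5]
t=8: [1, 0, 0, 1, 2, 1, 2]
t=9: [93, 93, 93, 93, 94, 94, 94]
t=10: [93, 93, 93, 93, 93, 93, 93]
t=11: [94, 94, 94, 94, 94, 94, 94]
t=12: [93, 93, 93, 93, 93, 93, 93]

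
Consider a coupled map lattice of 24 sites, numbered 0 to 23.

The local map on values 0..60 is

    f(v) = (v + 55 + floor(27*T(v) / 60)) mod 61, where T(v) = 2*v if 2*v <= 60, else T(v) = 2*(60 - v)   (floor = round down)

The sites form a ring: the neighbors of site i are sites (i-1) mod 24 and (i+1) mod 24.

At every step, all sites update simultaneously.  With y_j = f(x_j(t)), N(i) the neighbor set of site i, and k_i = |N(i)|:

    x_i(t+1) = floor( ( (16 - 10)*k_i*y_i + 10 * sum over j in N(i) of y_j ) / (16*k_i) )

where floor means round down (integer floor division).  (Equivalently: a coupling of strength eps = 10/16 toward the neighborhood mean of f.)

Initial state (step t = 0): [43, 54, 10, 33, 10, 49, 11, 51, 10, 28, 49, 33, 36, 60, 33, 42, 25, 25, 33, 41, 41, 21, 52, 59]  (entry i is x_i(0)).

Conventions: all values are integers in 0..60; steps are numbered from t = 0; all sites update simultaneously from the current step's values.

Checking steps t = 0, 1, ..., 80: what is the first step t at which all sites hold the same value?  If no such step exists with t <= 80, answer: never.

Answer: 4
Key observation: Synchronization is absorbing here: once all sites are equal they stay equal, and step 4 is the first all-equal step.

Derivation:
t=0: [43, 54, 10, 33, 10, 49, 11, 51, 10, 28, 49, 33, 36, 60, 33, 42, 25, 25, 33, 41, 41, 21, 52, 59]  (not all equal)
t=1: [52, 40, 37, 27, 37, 27, 38, 28, 36, 37, 50, 51, 51, 52, 52, 48, 44, 44, 48, 51, 46, 45, 46, 52]  (not all equal)
t=2: [52, 52, 49, 48, 47, 48, 47, 49, 49, 51, 52, 53, 53, 53, 52, 52, 52, 52, 52, 52, 52, 52, 52, 52]  (not all equal)
t=3: [53, 52, 52, 52, 52, 52, 52, 52, 52, 52, 53, 53, 53, 53, 53, 53, 53, 53, 53, 53, 53, 53, 53, 53]  (not all equal)
t=4: [53, 53, 53, 53, 53, 53, 53, 53, 53, 53, 53, 53, 53, 53, 53, 53, 53, 53, 53, 53, 53, 53, 53, 53]  (all equal)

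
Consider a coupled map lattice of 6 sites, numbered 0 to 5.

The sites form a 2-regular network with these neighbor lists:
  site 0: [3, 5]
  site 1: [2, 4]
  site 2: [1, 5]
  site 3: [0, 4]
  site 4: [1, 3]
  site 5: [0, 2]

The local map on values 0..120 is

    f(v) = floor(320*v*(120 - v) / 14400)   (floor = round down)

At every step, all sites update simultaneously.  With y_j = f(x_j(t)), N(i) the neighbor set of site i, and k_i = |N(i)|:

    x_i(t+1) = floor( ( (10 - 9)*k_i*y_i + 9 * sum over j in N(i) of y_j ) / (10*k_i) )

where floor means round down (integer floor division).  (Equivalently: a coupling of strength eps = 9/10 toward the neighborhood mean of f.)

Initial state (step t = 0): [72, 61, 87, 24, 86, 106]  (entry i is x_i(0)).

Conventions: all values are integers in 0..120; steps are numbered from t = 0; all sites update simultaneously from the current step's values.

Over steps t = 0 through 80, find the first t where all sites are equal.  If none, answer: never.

Answer: 4
Key observation: Synchronization is absorbing here: once all sites are equal they stay equal, and step 4 is the first all-equal step.

Derivation:
t=0: [72, 61, 87, 24, 86, 106]  (not all equal)
t=1: [44, 65, 56, 68, 64, 65]  (not all equal)
t=2: [78, 79, 79, 76, 78, 76]  (not all equal)
t=3: [73, 71, 72, 72, 72, 71]  (not all equal)
t=4: [76, 76, 76, 76, 76, 76]  (all equal)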